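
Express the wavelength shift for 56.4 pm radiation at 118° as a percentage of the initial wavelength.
6.3216%

Calculate the Compton shift:
Δλ = λ_C(1 - cos(118°))
Δλ = 2.4263 × (1 - cos(118°))
Δλ = 2.4263 × 1.4695
Δλ = 3.5654 pm

Percentage change:
(Δλ/λ₀) × 100 = (3.5654/56.4) × 100
= 6.3216%

(Intermediate values are shown rounded; full precision is carried through to the final answer.)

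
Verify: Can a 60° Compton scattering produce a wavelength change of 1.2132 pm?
Yes, consistent

Calculate the expected shift for θ = 60°:

Δλ_expected = λ_C(1 - cos(60°))
Δλ_expected = 2.4263 × (1 - cos(60°))
Δλ_expected = 2.4263 × 0.5000
Δλ_expected = 1.2132 pm

Given shift: 1.2132 pm
Expected shift: 1.2132 pm
Difference: 0.0000 pm

The values match. This is consistent with Compton scattering at the stated angle.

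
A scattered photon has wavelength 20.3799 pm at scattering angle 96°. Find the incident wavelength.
17.7000 pm

From λ' = λ + Δλ, we have λ = λ' - Δλ

First calculate the Compton shift:
Δλ = λ_C(1 - cos θ)
Δλ = 2.4263 × (1 - cos(96°))
Δλ = 2.4263 × 1.1045
Δλ = 2.6799 pm

Initial wavelength:
λ = λ' - Δλ
λ = 20.3799 - 2.6799
λ = 17.7000 pm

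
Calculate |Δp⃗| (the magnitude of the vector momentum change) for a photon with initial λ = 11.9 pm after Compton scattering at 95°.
7.4968e-23 kg·m/s

Photon momentum magnitude is p = h/λ.

Initial momentum:
p₀ = h/λ = 6.6261e-34/1.1900e-11 = 5.5681e-23 kg·m/s

After scattering:
λ' = λ + Δλ = 11.9 + 2.6378 = 14.5378 pm
p' = h/λ' = 6.6261e-34/1.4538e-11 = 4.5578e-23 kg·m/s

Momentum is a vector; the scattered photon's direction makes angle θ = 95° with the incident direction. The magnitude of the vector change Δp⃗ = p⃗₀ − p⃗' is found from the law of cosines:
|Δp⃗|² = p₀² + p'² − 2p₀p'cos θ
|Δp⃗|² = (5.5681e-23)² + (4.5578e-23)² − 2·5.5681e-23·4.5578e-23·cos(95°)
|Δp⃗| = 7.4968e-23 kg·m/s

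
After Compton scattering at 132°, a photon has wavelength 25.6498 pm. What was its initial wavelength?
21.6000 pm

From λ' = λ + Δλ, we have λ = λ' - Δλ

First calculate the Compton shift:
Δλ = λ_C(1 - cos θ)
Δλ = 2.4263 × (1 - cos(132°))
Δλ = 2.4263 × 1.6691
Δλ = 4.0498 pm

Initial wavelength:
λ = λ' - Δλ
λ = 25.6498 - 4.0498
λ = 21.6000 pm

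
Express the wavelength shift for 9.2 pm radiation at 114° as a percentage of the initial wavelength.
37.0998%

Calculate the Compton shift:
Δλ = λ_C(1 - cos(114°))
Δλ = 2.4263 × (1 - cos(114°))
Δλ = 2.4263 × 1.4067
Δλ = 3.4132 pm

Percentage change:
(Δλ/λ₀) × 100 = (3.4132/9.2) × 100
= 37.0998%

(Intermediate values are shown rounded; full precision is carried through to the final answer.)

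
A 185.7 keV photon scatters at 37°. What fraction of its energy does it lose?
0.0682 (or 6.82%)

Calculate initial and final photon energies:

Initial: E₀ = 185.7 keV → λ₀ = 6.6766 pm
Compton shift: Δλ = 0.4886 pm
Final wavelength: λ' = 7.1652 pm
Final energy: E' = 173.0376 keV

Fractional energy loss:
(E₀ - E')/E₀ = (185.7000 - 173.0376)/185.7000
= 12.6624/185.7000
= 0.0682
= 6.82%

(Intermediate values are shown rounded; full precision is carried through to the final answer.)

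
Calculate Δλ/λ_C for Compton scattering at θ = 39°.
0.2229 λ_C

The Compton shift formula is:
Δλ = λ_C(1 - cos θ)

Dividing both sides by λ_C:
Δλ/λ_C = 1 - cos θ

For θ = 39°:
Δλ/λ_C = 1 - cos(39°)
Δλ/λ_C = 1 - 0.7771
Δλ/λ_C = 0.2229

This means the shift is 0.2229 × λ_C = 0.5407 pm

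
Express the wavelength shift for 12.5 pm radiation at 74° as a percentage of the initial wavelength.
14.0602%

Calculate the Compton shift:
Δλ = λ_C(1 - cos(74°))
Δλ = 2.4263 × (1 - cos(74°))
Δλ = 2.4263 × 0.7244
Δλ = 1.7575 pm

Percentage change:
(Δλ/λ₀) × 100 = (1.7575/12.5) × 100
= 14.0602%

(Intermediate values are shown rounded; full precision is carried through to the final answer.)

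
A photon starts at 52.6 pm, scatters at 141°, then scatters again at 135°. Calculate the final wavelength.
61.0539 pm

Apply Compton shift twice:

First scattering at θ₁ = 141°:
Δλ₁ = λ_C(1 - cos(141°))
Δλ₁ = 2.4263 × 1.7771
Δλ₁ = 4.3119 pm

After first scattering:
λ₁ = 52.6 + 4.3119 = 56.9119 pm

Second scattering at θ₂ = 135°:
Δλ₂ = λ_C(1 - cos(135°))
Δλ₂ = 2.4263 × 1.7071
Δλ₂ = 4.1420 pm

Final wavelength:
λ₂ = 56.9119 + 4.1420 = 61.0539 pm

Total shift: Δλ_total = 4.3119 + 4.1420 = 8.4539 pm

(Intermediate values are shown rounded; full precision is carried through to the final answer.)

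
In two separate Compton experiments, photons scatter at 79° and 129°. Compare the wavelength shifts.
129° produces the larger shift by a factor of 2.014

Calculate both shifts using Δλ = λ_C(1 - cos θ):

For θ₁ = 79°:
Δλ₁ = 2.4263 × (1 - cos(79°))
Δλ₁ = 2.4263 × 0.8092
Δλ₁ = 1.9633 pm

For θ₂ = 129°:
Δλ₂ = 2.4263 × (1 - cos(129°))
Δλ₂ = 2.4263 × 1.6293
Δλ₂ = 3.9532 pm

The 129° angle produces the larger shift.
Ratio: 3.9532/1.9633 = 2.014

(Intermediate values are shown rounded; full precision is carried through to the final answer.)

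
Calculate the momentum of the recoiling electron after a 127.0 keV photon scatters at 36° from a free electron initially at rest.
4.1101e-23 kg·m/s

The electron is initially at rest, so by conservation of momentum:
p⃗_e = p⃗₀ − p⃗'  (incident photon momentum minus scattered photon momentum)

Photon momentum magnitudes (p = h/λ = E/c):
λ₀ = hc/E₀ = 9.7625 pm → p₀ = h/λ₀ = 6.7872e-23 kg·m/s
Δλ = λ_C(1 − cos 36°) = 0.4634 pm
λ' = 10.2259 pm → p' = h/λ' = 6.4797e-23 kg·m/s

The scattered photon makes angle θ = 36° with the incident direction, so by the law of cosines:
|p⃗_e|² = p₀² + p'² − 2p₀p'cos θ
|p⃗_e|² = (6.7872e-23)² + (6.4797e-23)² − 2·6.7872e-23·6.4797e-23·cos(36°)
|p⃗_e| = 4.1101e-23 kg·m/s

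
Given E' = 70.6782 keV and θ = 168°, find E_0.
97.3000 keV

Convert final energy to wavelength (hc ≈ 1239.842 keV·pm):
λ' = hc/E' = 1239.842 / 70.6782 = 17.5421 pm

Calculate the Compton shift:
Δλ = λ_C(1 - cos(168°))
Δλ = 2.4263 × (1 - cos(168°))
Δλ = 4.7996 pm

Initial wavelength:
λ = λ' - Δλ = 17.5421 - 4.7996 = 12.7425 pm

Initial energy:
E = hc/λ = 1239.842 / 12.7425 = 97.3000 keV

(Intermediate values are shown rounded; full precision is carried through to the final answer.)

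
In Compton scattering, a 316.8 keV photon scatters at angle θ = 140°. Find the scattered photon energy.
151.2258 keV

First convert energy to wavelength:
λ = hc/E, with hc ≈ 1239.842 keV·pm (i.e. 1239.842 eV·nm)

For E = 316.8 keV = 316800 eV:
λ = 1239.842 keV·pm / 316.8 keV
λ = 3.9136 pm

Calculate the Compton shift:
Δλ = λ_C(1 - cos(140°)) = 2.4263 × 1.7660
Δλ = 4.2850 pm

Final wavelength:
λ' = 3.9136 + 4.2850 = 8.1986 pm

Final energy:
E' = hc/λ' = 1239.842 / 8.1986 = 151.2258 keV

(Intermediate values are shown rounded; full precision is carried through to the final answer.)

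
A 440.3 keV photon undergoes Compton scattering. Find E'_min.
161.6794 keV (at θ = 180°)

The scattered photon has minimum energy when its wavelength is maximum, i.e., when the Compton shift Δλ = λ_C(1 − cos θ) is maximum. This occurs at θ = 180° (backscattering), giving Δλ_max = 2λ_C = 4.8526 pm.

Initial wavelength: λ₀ = hc/E₀ = 2.8159 pm
Maximum final wavelength: λ'_max = λ₀ + 2λ_C = 2.8159 + 4.8526 = 7.6685 pm
Minimum final energy: E'_min = hc/λ'_max = 161.6794 keV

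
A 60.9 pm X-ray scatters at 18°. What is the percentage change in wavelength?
0.1950%

Calculate the Compton shift:
Δλ = λ_C(1 - cos(18°))
Δλ = 2.4263 × (1 - cos(18°))
Δλ = 2.4263 × 0.0489
Δλ = 0.1188 pm

Percentage change:
(Δλ/λ₀) × 100 = (0.1188/60.9) × 100
= 0.1950%

(Intermediate values are shown rounded; full precision is carried through to the final answer.)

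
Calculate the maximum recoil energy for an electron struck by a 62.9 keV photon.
12.4259 keV

Maximum energy transfer occurs at θ = 180° (backscattering).

Initial photon: E₀ = 62.9 keV → λ₀ = 19.7113 pm

Maximum Compton shift (at 180°):
Δλ_max = 2λ_C = 2 × 2.4263 = 4.8526 pm

Final wavelength:
λ' = 19.7113 + 4.8526 = 24.5639 pm

Minimum photon energy (maximum energy to electron):
E'_min = hc/λ' = 50.4741 keV

Maximum electron kinetic energy:
K_max = E₀ - E'_min = 62.9000 - 50.4741 = 12.4259 keV

(Intermediate values are shown rounded; full precision is carried through to the final answer.)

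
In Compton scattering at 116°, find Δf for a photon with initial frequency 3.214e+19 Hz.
8.751e+18 Hz (decrease)

Convert frequency to wavelength (c = 299792458 m/s):
λ₀ = c/f₀ = 299792458/3.214e+19 = 9.3277056e-12 m = 9.3277 pm

Calculate Compton shift:
Δλ = λ_C(1 - cos(116°)) = 3.4899 pm

Final wavelength:
λ' = λ₀ + Δλ = 9.3277 + 3.4899 = 12.8176 pm

Final frequency:
f' = c/λ' = 299792458/1.2817640e-11 = 2.3389052e+19 Hz

Frequency shift (decrease):
Δf = f₀ - f' = 3.214e+19 - 2.3389052e+19 = 8.751e+18 Hz

(Intermediate values are shown rounded; full precision is carried through to the final answer.)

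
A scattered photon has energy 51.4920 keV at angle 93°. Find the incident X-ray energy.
57.6000 keV

Convert final energy to wavelength (hc ≈ 1239.842 keV·pm):
λ' = hc/E' = 1239.842 / 51.4920 = 24.0783 pm

Calculate the Compton shift:
Δλ = λ_C(1 - cos(93°))
Δλ = 2.4263 × (1 - cos(93°))
Δλ = 2.5533 pm

Initial wavelength:
λ = λ' - Δλ = 24.0783 - 2.5533 = 21.5250 pm

Initial energy:
E = hc/λ = 1239.842 / 21.5250 = 57.6000 keV

(Intermediate values are shown rounded; full precision is carried through to the final answer.)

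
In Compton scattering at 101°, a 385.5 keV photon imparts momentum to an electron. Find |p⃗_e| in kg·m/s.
2.5051e-22 kg·m/s

The electron is initially at rest, so by conservation of momentum:
p⃗_e = p⃗₀ − p⃗'  (incident photon momentum minus scattered photon momentum)

Photon momentum magnitudes (p = h/λ = E/c):
λ₀ = hc/E₀ = 3.2162 pm → p₀ = h/λ₀ = 2.0602e-22 kg·m/s
Δλ = λ_C(1 − cos 101°) = 2.8893 pm
λ' = 6.1055 pm → p' = h/λ' = 1.0853e-22 kg·m/s

The scattered photon makes angle θ = 101° with the incident direction, so by the law of cosines:
|p⃗_e|² = p₀² + p'² − 2p₀p'cos θ
|p⃗_e|² = (2.0602e-22)² + (1.0853e-22)² − 2·2.0602e-22·1.0853e-22·cos(101°)
|p⃗_e| = 2.5051e-22 kg·m/s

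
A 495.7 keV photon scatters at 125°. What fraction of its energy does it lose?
0.6042 (or 60.42%)

Calculate initial and final photon energies:

Initial: E₀ = 495.7 keV → λ₀ = 2.5012 pm
Compton shift: Δλ = 3.8180 pm
Final wavelength: λ' = 6.3192 pm
Final energy: E' = 196.2030 keV

Fractional energy loss:
(E₀ - E')/E₀ = (495.7000 - 196.2030)/495.7000
= 299.4970/495.7000
= 0.6042
= 60.42%

(Intermediate values are shown rounded; full precision is carried through to the final answer.)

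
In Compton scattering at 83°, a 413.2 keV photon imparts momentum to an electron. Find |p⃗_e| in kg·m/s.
2.4184e-22 kg·m/s

The electron is initially at rest, so by conservation of momentum:
p⃗_e = p⃗₀ − p⃗'  (incident photon momentum minus scattered photon momentum)

Photon momentum magnitudes (p = h/λ = E/c):
λ₀ = hc/E₀ = 3.0006 pm → p₀ = h/λ₀ = 2.2083e-22 kg·m/s
Δλ = λ_C(1 − cos 83°) = 2.1306 pm
λ' = 5.1312 pm → p' = h/λ' = 1.2913e-22 kg·m/s

The scattered photon makes angle θ = 83° with the incident direction, so by the law of cosines:
|p⃗_e|² = p₀² + p'² − 2p₀p'cos θ
|p⃗_e|² = (2.2083e-22)² + (1.2913e-22)² − 2·2.2083e-22·1.2913e-22·cos(83°)
|p⃗_e| = 2.4184e-22 kg·m/s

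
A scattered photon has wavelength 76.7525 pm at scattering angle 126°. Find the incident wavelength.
72.9000 pm

From λ' = λ + Δλ, we have λ = λ' - Δλ

First calculate the Compton shift:
Δλ = λ_C(1 - cos θ)
Δλ = 2.4263 × (1 - cos(126°))
Δλ = 2.4263 × 1.5878
Δλ = 3.8525 pm

Initial wavelength:
λ = λ' - Δλ
λ = 76.7525 - 3.8525
λ = 72.9000 pm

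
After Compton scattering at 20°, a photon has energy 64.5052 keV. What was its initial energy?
65.0000 keV

Convert final energy to wavelength (hc ≈ 1239.842 keV·pm):
λ' = hc/E' = 1239.842 / 64.5052 = 19.2208 pm

Calculate the Compton shift:
Δλ = λ_C(1 - cos(20°))
Δλ = 2.4263 × (1 - cos(20°))
Δλ = 0.1463 pm

Initial wavelength:
λ = λ' - Δλ = 19.2208 - 0.1463 = 19.0745 pm

Initial energy:
E = hc/λ = 1239.842 / 19.0745 = 65.0000 keV

(Intermediate values are shown rounded; full precision is carried through to the final answer.)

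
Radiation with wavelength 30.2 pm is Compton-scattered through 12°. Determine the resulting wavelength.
30.2530 pm

Using the Compton scattering formula:
λ' = λ + Δλ = λ + λ_C(1 - cos θ)

Given:
- Initial wavelength λ = 30.2 pm
- Scattering angle θ = 12°
- Compton wavelength λ_C ≈ 2.4263 pm

Calculate the shift:
Δλ = 2.4263 × (1 - cos(12°))
Δλ = 2.4263 × 0.0219
Δλ = 0.0530 pm

Final wavelength:
λ' = 30.2 + 0.0530 = 30.2530 pm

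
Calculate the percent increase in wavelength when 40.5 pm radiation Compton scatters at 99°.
6.9281%

Calculate the Compton shift:
Δλ = λ_C(1 - cos(99°))
Δλ = 2.4263 × (1 - cos(99°))
Δλ = 2.4263 × 1.1564
Δλ = 2.8059 pm

Percentage change:
(Δλ/λ₀) × 100 = (2.8059/40.5) × 100
= 6.9281%

(Intermediate values are shown rounded; full precision is carried through to the final answer.)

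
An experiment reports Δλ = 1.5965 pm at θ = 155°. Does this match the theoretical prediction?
No, inconsistent

Calculate the expected shift for θ = 155°:

Δλ_expected = λ_C(1 - cos(155°))
Δλ_expected = 2.4263 × (1 - cos(155°))
Δλ_expected = 2.4263 × 1.9063
Δλ_expected = 4.6253 pm

Given shift: 1.5965 pm
Expected shift: 4.6253 pm
Difference: 3.0288 pm

The values do not match. The given shift corresponds to θ ≈ 70.0°, not 155°.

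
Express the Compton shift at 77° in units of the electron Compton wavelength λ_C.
0.7750 λ_C

The Compton shift formula is:
Δλ = λ_C(1 - cos θ)

Dividing both sides by λ_C:
Δλ/λ_C = 1 - cos θ

For θ = 77°:
Δλ/λ_C = 1 - cos(77°)
Δλ/λ_C = 1 - 0.2250
Δλ/λ_C = 0.7750

This means the shift is 0.7750 × λ_C = 1.8805 pm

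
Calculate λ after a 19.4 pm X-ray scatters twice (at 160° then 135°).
28.2483 pm

Apply Compton shift twice:

First scattering at θ₁ = 160°:
Δλ₁ = λ_C(1 - cos(160°))
Δλ₁ = 2.4263 × 1.9397
Δλ₁ = 4.7063 pm

After first scattering:
λ₁ = 19.4 + 4.7063 = 24.1063 pm

Second scattering at θ₂ = 135°:
Δλ₂ = λ_C(1 - cos(135°))
Δλ₂ = 2.4263 × 1.7071
Δλ₂ = 4.1420 pm

Final wavelength:
λ₂ = 24.1063 + 4.1420 = 28.2483 pm

Total shift: Δλ_total = 4.7063 + 4.1420 = 8.8483 pm

(Intermediate values are shown rounded; full precision is carried through to the final answer.)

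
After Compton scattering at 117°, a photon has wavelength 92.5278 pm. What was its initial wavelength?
89.0000 pm

From λ' = λ + Δλ, we have λ = λ' - Δλ

First calculate the Compton shift:
Δλ = λ_C(1 - cos θ)
Δλ = 2.4263 × (1 - cos(117°))
Δλ = 2.4263 × 1.4540
Δλ = 3.5278 pm

Initial wavelength:
λ = λ' - Δλ
λ = 92.5278 - 3.5278
λ = 89.0000 pm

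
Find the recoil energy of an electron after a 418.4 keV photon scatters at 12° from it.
7.3546 keV

By energy conservation: K_e = E_initial - E_final

First find the scattered photon energy:
Initial wavelength: λ = hc/E = 2.9633 pm
Compton shift: Δλ = λ_C(1 - cos(12°)) = 0.0530 pm
Final wavelength: λ' = 2.9633 + 0.0530 = 3.0163 pm
Final photon energy: E' = hc/λ' = 411.0454 keV

Electron kinetic energy:
K_e = E - E' = 418.4000 - 411.0454 = 7.3546 keV

(Intermediate values are shown rounded; full precision is carried through to the final answer.)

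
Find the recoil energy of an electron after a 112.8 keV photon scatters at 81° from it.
17.7074 keV

By energy conservation: K_e = E_initial - E_final

First find the scattered photon energy:
Initial wavelength: λ = hc/E = 10.9915 pm
Compton shift: Δλ = λ_C(1 - cos(81°)) = 2.0468 pm
Final wavelength: λ' = 10.9915 + 2.0468 = 13.0383 pm
Final photon energy: E' = hc/λ' = 95.0926 keV

Electron kinetic energy:
K_e = E - E' = 112.8000 - 95.0926 = 17.7074 keV

(Intermediate values are shown rounded; full precision is carried through to the final answer.)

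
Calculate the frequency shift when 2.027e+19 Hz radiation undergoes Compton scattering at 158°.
4.869e+18 Hz (decrease)

Convert frequency to wavelength (c = 299792458 m/s):
λ₀ = c/f₀ = 299792458/2.027e+19 = 1.4789958e-11 m = 14.7900 pm

Calculate Compton shift:
Δλ = λ_C(1 - cos(158°)) = 4.6759 pm

Final wavelength:
λ' = λ₀ + Δλ = 14.7900 + 4.6759 = 19.4659 pm

Final frequency:
f' = c/λ' = 299792458/1.9465904e-11 = 1.5400901e+19 Hz

Frequency shift (decrease):
Δf = f₀ - f' = 2.027e+19 - 1.5400901e+19 = 4.869e+18 Hz

(Intermediate values are shown rounded; full precision is carried through to the final answer.)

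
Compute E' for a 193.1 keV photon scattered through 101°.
133.1732 keV

First convert energy to wavelength:
λ = hc/E, with hc ≈ 1239.842 keV·pm (i.e. 1239.842 eV·nm)

For E = 193.1 keV = 193100 eV:
λ = 1239.842 keV·pm / 193.1 keV
λ = 6.4207 pm

Calculate the Compton shift:
Δλ = λ_C(1 - cos(101°)) = 2.4263 × 1.1908
Δλ = 2.8893 pm

Final wavelength:
λ' = 6.4207 + 2.8893 = 9.3100 pm

Final energy:
E' = hc/λ' = 1239.842 / 9.3100 = 133.1732 keV

(Intermediate values are shown rounded; full precision is carried through to the final answer.)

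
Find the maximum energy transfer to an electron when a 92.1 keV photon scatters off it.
24.4028 keV

Maximum energy transfer occurs at θ = 180° (backscattering).

Initial photon: E₀ = 92.1 keV → λ₀ = 13.4619 pm

Maximum Compton shift (at 180°):
Δλ_max = 2λ_C = 2 × 2.4263 = 4.8526 pm

Final wavelength:
λ' = 13.4619 + 4.8526 = 18.3145 pm

Minimum photon energy (maximum energy to electron):
E'_min = hc/λ' = 67.6972 keV

Maximum electron kinetic energy:
K_max = E₀ - E'_min = 92.1000 - 67.6972 = 24.4028 keV

(Intermediate values are shown rounded; full precision is carried through to the final answer.)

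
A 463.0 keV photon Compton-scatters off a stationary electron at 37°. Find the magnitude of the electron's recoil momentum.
1.4937e-22 kg·m/s

The electron is initially at rest, so by conservation of momentum:
p⃗_e = p⃗₀ − p⃗'  (incident photon momentum minus scattered photon momentum)

Photon momentum magnitudes (p = h/λ = E/c):
λ₀ = hc/E₀ = 2.6778 pm → p₀ = h/λ₀ = 2.4744e-22 kg·m/s
Δλ = λ_C(1 − cos 37°) = 0.4886 pm
λ' = 3.1664 pm → p' = h/λ' = 2.0926e-22 kg·m/s

The scattered photon makes angle θ = 37° with the incident direction, so by the law of cosines:
|p⃗_e|² = p₀² + p'² − 2p₀p'cos θ
|p⃗_e|² = (2.4744e-22)² + (2.0926e-22)² − 2·2.4744e-22·2.0926e-22·cos(37°)
|p⃗_e| = 1.4937e-22 kg·m/s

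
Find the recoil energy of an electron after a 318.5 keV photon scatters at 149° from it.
170.8790 keV

By energy conservation: K_e = E_initial - E_final

First find the scattered photon energy:
Initial wavelength: λ = hc/E = 3.8928 pm
Compton shift: Δλ = λ_C(1 - cos(149°)) = 4.5061 pm
Final wavelength: λ' = 3.8928 + 4.5061 = 8.3988 pm
Final photon energy: E' = hc/λ' = 147.6210 keV

Electron kinetic energy:
K_e = E - E' = 318.5000 - 147.6210 = 170.8790 keV

(Intermediate values are shown rounded; full precision is carried through to the final answer.)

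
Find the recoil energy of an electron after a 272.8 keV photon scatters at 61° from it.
58.8455 keV

By energy conservation: K_e = E_initial - E_final

First find the scattered photon energy:
Initial wavelength: λ = hc/E = 4.5449 pm
Compton shift: Δλ = λ_C(1 - cos(61°)) = 1.2500 pm
Final wavelength: λ' = 4.5449 + 1.2500 = 5.7949 pm
Final photon energy: E' = hc/λ' = 213.9545 keV

Electron kinetic energy:
K_e = E - E' = 272.8000 - 213.9545 = 58.8455 keV

(Intermediate values are shown rounded; full precision is carried through to the final answer.)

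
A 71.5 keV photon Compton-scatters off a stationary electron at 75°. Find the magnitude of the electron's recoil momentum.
4.4429e-23 kg·m/s

The electron is initially at rest, so by conservation of momentum:
p⃗_e = p⃗₀ − p⃗'  (incident photon momentum minus scattered photon momentum)

Photon momentum magnitudes (p = h/λ = E/c):
λ₀ = hc/E₀ = 17.3404 pm → p₀ = h/λ₀ = 3.8212e-23 kg·m/s
Δλ = λ_C(1 − cos 75°) = 1.7983 pm
λ' = 19.1388 pm → p' = h/λ' = 3.4621e-23 kg·m/s

The scattered photon makes angle θ = 75° with the incident direction, so by the law of cosines:
|p⃗_e|² = p₀² + p'² − 2p₀p'cos θ
|p⃗_e|² = (3.8212e-23)² + (3.4621e-23)² − 2·3.8212e-23·3.4621e-23·cos(75°)
|p⃗_e| = 4.4429e-23 kg·m/s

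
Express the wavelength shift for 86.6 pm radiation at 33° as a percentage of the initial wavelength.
0.4520%

Calculate the Compton shift:
Δλ = λ_C(1 - cos(33°))
Δλ = 2.4263 × (1 - cos(33°))
Δλ = 2.4263 × 0.1613
Δλ = 0.3914 pm

Percentage change:
(Δλ/λ₀) × 100 = (0.3914/86.6) × 100
= 0.4520%

(Intermediate values are shown rounded; full precision is carried through to the final answer.)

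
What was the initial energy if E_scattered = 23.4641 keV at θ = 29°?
23.6000 keV

Convert final energy to wavelength (hc ≈ 1239.842 keV·pm):
λ' = hc/E' = 1239.842 / 23.4641 = 52.8400 pm

Calculate the Compton shift:
Δλ = λ_C(1 - cos(29°))
Δλ = 2.4263 × (1 - cos(29°))
Δλ = 0.3042 pm

Initial wavelength:
λ = λ' - Δλ = 52.8400 - 0.3042 = 52.5357 pm

Initial energy:
E = hc/λ = 1239.842 / 52.5357 = 23.6000 keV

(Intermediate values are shown rounded; full precision is carried through to the final answer.)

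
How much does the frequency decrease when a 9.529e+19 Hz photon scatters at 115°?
4.985e+19 Hz (decrease)

Convert frequency to wavelength (c = 299792458 m/s):
λ₀ = c/f₀ = 299792458/9.529e+19 = 3.1461062e-12 m = 3.1461 pm

Calculate Compton shift:
Δλ = λ_C(1 - cos(115°)) = 3.4517 pm

Final wavelength:
λ' = λ₀ + Δλ = 3.1461 + 3.4517 = 6.5978 pm

Final frequency:
f' = c/λ' = 299792458/6.5978194e-12 = 4.5438112e+19 Hz

Frequency shift (decrease):
Δf = f₀ - f' = 9.529e+19 - 4.5438112e+19 = 4.985e+19 Hz

(Intermediate values are shown rounded; full precision is carried through to the final answer.)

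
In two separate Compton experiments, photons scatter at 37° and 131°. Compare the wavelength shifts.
131° produces the larger shift by a factor of 8.224

Calculate both shifts using Δλ = λ_C(1 - cos θ):

For θ₁ = 37°:
Δλ₁ = 2.4263 × (1 - cos(37°))
Δλ₁ = 2.4263 × 0.2014
Δλ₁ = 0.4886 pm

For θ₂ = 131°:
Δλ₂ = 2.4263 × (1 - cos(131°))
Δλ₂ = 2.4263 × 1.6561
Δλ₂ = 4.0181 pm

The 131° angle produces the larger shift.
Ratio: 4.0181/0.4886 = 8.224

(Intermediate values are shown rounded; full precision is carried through to the final answer.)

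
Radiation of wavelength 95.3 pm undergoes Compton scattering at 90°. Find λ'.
97.7263 pm

Using the Compton formula: λ' = λ + λ_C(1 − cos θ)

For θ = 90°, cos θ = 0 (exact) = 0.0000, so:
1 − cos 90° = 1 − (0) = 1.0000

Δλ = λ_C × 1.0000 = 2.4263 × 1.0000 = 2.4263 pm

λ' = 95.3 + 2.4263 = 97.7263 pm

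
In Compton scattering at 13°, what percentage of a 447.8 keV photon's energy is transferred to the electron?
0.0220 (or 2.20%)

Calculate initial and final photon energies:

Initial: E₀ = 447.8 keV → λ₀ = 2.7687 pm
Compton shift: Δλ = 0.0622 pm
Final wavelength: λ' = 2.8309 pm
Final energy: E' = 437.9633 keV

Fractional energy loss:
(E₀ - E')/E₀ = (447.8000 - 437.9633)/447.8000
= 9.8367/447.8000
= 0.0220
= 2.20%

(Intermediate values are shown rounded; full precision is carried through to the final answer.)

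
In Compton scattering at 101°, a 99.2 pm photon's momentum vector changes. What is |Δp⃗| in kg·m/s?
1.0163e-23 kg·m/s

Photon momentum magnitude is p = h/λ.

Initial momentum:
p₀ = h/λ = 6.6261e-34/9.9200e-11 = 6.6795e-24 kg·m/s

After scattering:
λ' = λ + Δλ = 99.2 + 2.8893 = 102.0893 pm
p' = h/λ' = 6.6261e-34/1.0209e-10 = 6.4905e-24 kg·m/s

Momentum is a vector; the scattered photon's direction makes angle θ = 101° with the incident direction. The magnitude of the vector change Δp⃗ = p⃗₀ − p⃗' is found from the law of cosines:
|Δp⃗|² = p₀² + p'² − 2p₀p'cos θ
|Δp⃗|² = (6.6795e-24)² + (6.4905e-24)² − 2·6.6795e-24·6.4905e-24·cos(101°)
|Δp⃗| = 1.0163e-23 kg·m/s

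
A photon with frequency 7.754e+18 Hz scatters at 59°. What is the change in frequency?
2.290e+17 Hz (decrease)

Convert frequency to wavelength (c = 299792458 m/s):
λ₀ = c/f₀ = 299792458/7.754e+18 = 3.8662943e-11 m = 38.6629 pm

Calculate Compton shift:
Δλ = λ_C(1 - cos(59°)) = 1.1767 pm

Final wavelength:
λ' = λ₀ + Δλ = 38.6629 + 1.1767 = 39.8396 pm

Final frequency:
f' = c/λ' = 299792458/3.9839611e-11 = 7.5249846e+18 Hz

Frequency shift (decrease):
Δf = f₀ - f' = 7.754e+18 - 7.5249846e+18 = 2.290e+17 Hz

(Intermediate values are shown rounded; full precision is carried through to the final answer.)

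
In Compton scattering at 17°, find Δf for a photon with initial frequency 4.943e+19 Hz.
8.492e+17 Hz (decrease)

Convert frequency to wavelength (c = 299792458 m/s):
λ₀ = c/f₀ = 299792458/4.943e+19 = 6.0649900e-12 m = 6.0650 pm

Calculate Compton shift:
Δλ = λ_C(1 - cos(17°)) = 0.1060 pm

Final wavelength:
λ' = λ₀ + Δλ = 6.0650 + 0.1060 = 6.1710 pm

Final frequency:
f' = c/λ' = 299792458/6.1710083e-12 = 4.8580790e+19 Hz

Frequency shift (decrease):
Δf = f₀ - f' = 4.943e+19 - 4.8580790e+19 = 8.492e+17 Hz

(Intermediate values are shown rounded; full precision is carried through to the final answer.)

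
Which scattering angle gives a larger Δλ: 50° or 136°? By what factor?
136° produces the larger shift by a factor of 4.813

Calculate both shifts using Δλ = λ_C(1 - cos θ):

For θ₁ = 50°:
Δλ₁ = 2.4263 × (1 - cos(50°))
Δλ₁ = 2.4263 × 0.3572
Δλ₁ = 0.8667 pm

For θ₂ = 136°:
Δλ₂ = 2.4263 × (1 - cos(136°))
Δλ₂ = 2.4263 × 1.7193
Δλ₂ = 4.1717 pm

The 136° angle produces the larger shift.
Ratio: 4.1717/0.8667 = 4.813

(Intermediate values are shown rounded; full precision is carried through to the final answer.)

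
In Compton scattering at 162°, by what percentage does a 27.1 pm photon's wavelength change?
17.4681%

Calculate the Compton shift:
Δλ = λ_C(1 - cos(162°))
Δλ = 2.4263 × (1 - cos(162°))
Δλ = 2.4263 × 1.9511
Δλ = 4.7339 pm

Percentage change:
(Δλ/λ₀) × 100 = (4.7339/27.1) × 100
= 17.4681%

(Intermediate values are shown rounded; full precision is carried through to the final answer.)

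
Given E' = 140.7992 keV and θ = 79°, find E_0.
181.1999 keV

Convert final energy to wavelength (hc ≈ 1239.842 keV·pm):
λ' = hc/E' = 1239.842 / 140.7992 = 8.8057 pm

Calculate the Compton shift:
Δλ = λ_C(1 - cos(79°))
Δλ = 2.4263 × (1 - cos(79°))
Δλ = 1.9633 pm

Initial wavelength:
λ = λ' - Δλ = 8.8057 - 1.9633 = 6.8424 pm

Initial energy:
E = hc/λ = 1239.842 / 6.8424 = 181.1999 keV

(Intermediate values are shown rounded; full precision is carried through to the final answer.)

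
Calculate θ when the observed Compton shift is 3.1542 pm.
107.46°

From the Compton formula Δλ = λ_C(1 - cos θ), we can solve for θ:

cos θ = 1 - Δλ/λ_C

Given:
- Δλ = 3.1542 pm
- λ_C = h/(m_e·c) ≈ 2.42631024 pm

cos θ = 1 - 3.1542/2.42631024
cos θ = 1 - 1.299999
cos θ = -0.299999

θ = arccos(-0.299999)
θ = 107.46°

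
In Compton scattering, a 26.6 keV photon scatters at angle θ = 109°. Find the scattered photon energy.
24.8830 keV

First convert energy to wavelength:
λ = hc/E, with hc ≈ 1239.842 keV·pm (i.e. 1239.842 eV·nm)

For E = 26.6 keV = 26600 eV:
λ = 1239.842 keV·pm / 26.6 keV
λ = 46.6106 pm

Calculate the Compton shift:
Δλ = λ_C(1 - cos(109°)) = 2.4263 × 1.3256
Δλ = 3.2162 pm

Final wavelength:
λ' = 46.6106 + 3.2162 = 49.8268 pm

Final energy:
E' = hc/λ' = 1239.842 / 49.8268 = 24.8830 keV

(Intermediate values are shown rounded; full precision is carried through to the final answer.)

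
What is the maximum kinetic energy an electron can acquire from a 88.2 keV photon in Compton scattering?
22.6338 keV

Maximum energy transfer occurs at θ = 180° (backscattering).

Initial photon: E₀ = 88.2 keV → λ₀ = 14.0572 pm

Maximum Compton shift (at 180°):
Δλ_max = 2λ_C = 2 × 2.4263 = 4.8526 pm

Final wavelength:
λ' = 14.0572 + 4.8526 = 18.9098 pm

Minimum photon energy (maximum energy to electron):
E'_min = hc/λ' = 65.5662 keV

Maximum electron kinetic energy:
K_max = E₀ - E'_min = 88.2000 - 65.5662 = 22.6338 keV

(Intermediate values are shown rounded; full precision is carried through to the final answer.)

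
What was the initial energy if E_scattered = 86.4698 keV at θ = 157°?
128.1001 keV

Convert final energy to wavelength (hc ≈ 1239.842 keV·pm):
λ' = hc/E' = 1239.842 / 86.4698 = 14.3384 pm

Calculate the Compton shift:
Δλ = λ_C(1 - cos(157°))
Δλ = 2.4263 × (1 - cos(157°))
Δλ = 4.6597 pm

Initial wavelength:
λ = λ' - Δλ = 14.3384 - 4.6597 = 9.6787 pm

Initial energy:
E = hc/λ = 1239.842 / 9.6787 = 128.1001 keV

(Intermediate values are shown rounded; full precision is carried through to the final answer.)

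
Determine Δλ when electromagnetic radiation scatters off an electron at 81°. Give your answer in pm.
2.0468 pm

Using the Compton scattering formula:
Δλ = λ_C(1 - cos θ)

where λ_C = h/(m_e·c) ≈ 2.4263 pm is the Compton wavelength of an electron.

For θ = 81°:
cos(81°) = 0.1564
1 - cos(81°) = 0.8436

Δλ = 2.4263 × 0.8436
Δλ = 2.0468 pm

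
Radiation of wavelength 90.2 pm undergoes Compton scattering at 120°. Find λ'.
93.8395 pm

Using the Compton formula: λ' = λ + λ_C(1 − cos θ)

For θ = 120°, cos θ = -1/2 (exact) = -0.5000, so:
1 − cos 120° = 1 − (-1/2) = 1.5000

Δλ = λ_C × 1.5000 = 2.4263 × 1.5000 = 3.6395 pm

λ' = 90.2 + 3.6395 = 93.8395 pm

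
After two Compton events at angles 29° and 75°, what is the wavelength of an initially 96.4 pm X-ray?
98.5025 pm

Apply Compton shift twice:

First scattering at θ₁ = 29°:
Δλ₁ = λ_C(1 - cos(29°))
Δλ₁ = 2.4263 × 0.1254
Δλ₁ = 0.3042 pm

After first scattering:
λ₁ = 96.4 + 0.3042 = 96.7042 pm

Second scattering at θ₂ = 75°:
Δλ₂ = λ_C(1 - cos(75°))
Δλ₂ = 2.4263 × 0.7412
Δλ₂ = 1.7983 pm

Final wavelength:
λ₂ = 96.7042 + 1.7983 = 98.5025 pm

Total shift: Δλ_total = 0.3042 + 1.7983 = 2.1025 pm

(Intermediate values are shown rounded; full precision is carried through to the final answer.)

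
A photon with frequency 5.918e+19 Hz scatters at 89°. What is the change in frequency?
1.894e+19 Hz (decrease)

Convert frequency to wavelength (c = 299792458 m/s):
λ₀ = c/f₀ = 299792458/5.918e+19 = 5.0657732e-12 m = 5.0658 pm

Calculate Compton shift:
Δλ = λ_C(1 - cos(89°)) = 2.3840 pm

Final wavelength:
λ' = λ₀ + Δλ = 5.0658 + 2.3840 = 7.4497 pm

Final frequency:
f' = c/λ' = 299792458/7.4497385e-12 = 4.0242011e+19 Hz

Frequency shift (decrease):
Δf = f₀ - f' = 5.918e+19 - 4.0242011e+19 = 1.894e+19 Hz

(Intermediate values are shown rounded; full precision is carried through to the final answer.)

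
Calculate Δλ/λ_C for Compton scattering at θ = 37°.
0.2014 λ_C

The Compton shift formula is:
Δλ = λ_C(1 - cos θ)

Dividing both sides by λ_C:
Δλ/λ_C = 1 - cos θ

For θ = 37°:
Δλ/λ_C = 1 - cos(37°)
Δλ/λ_C = 1 - 0.7986
Δλ/λ_C = 0.2014

This means the shift is 0.2014 × λ_C = 0.4886 pm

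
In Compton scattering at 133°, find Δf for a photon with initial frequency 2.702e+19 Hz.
7.266e+18 Hz (decrease)

Convert frequency to wavelength (c = 299792458 m/s):
λ₀ = c/f₀ = 299792458/2.702e+19 = 1.1095206e-11 m = 11.0952 pm

Calculate Compton shift:
Δλ = λ_C(1 - cos(133°)) = 4.0810 pm

Final wavelength:
λ' = λ₀ + Δλ = 11.0952 + 4.0810 = 15.1763 pm

Final frequency:
f' = c/λ' = 299792458/1.5176256e-11 = 1.9754047e+19 Hz

Frequency shift (decrease):
Δf = f₀ - f' = 2.702e+19 - 1.9754047e+19 = 7.266e+18 Hz

(Intermediate values are shown rounded; full precision is carried through to the final answer.)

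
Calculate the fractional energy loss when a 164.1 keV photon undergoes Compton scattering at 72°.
0.1816 (or 18.16%)

Calculate initial and final photon energies:

Initial: E₀ = 164.1 keV → λ₀ = 7.5554 pm
Compton shift: Δλ = 1.6765 pm
Final wavelength: λ' = 9.2319 pm
Final energy: E' = 134.2991 keV

Fractional energy loss:
(E₀ - E')/E₀ = (164.1000 - 134.2991)/164.1000
= 29.8009/164.1000
= 0.1816
= 18.16%

(Intermediate values are shown rounded; full precision is carried through to the final answer.)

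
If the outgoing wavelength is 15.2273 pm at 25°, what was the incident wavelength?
15.0000 pm

From λ' = λ + Δλ, we have λ = λ' - Δλ

First calculate the Compton shift:
Δλ = λ_C(1 - cos θ)
Δλ = 2.4263 × (1 - cos(25°))
Δλ = 2.4263 × 0.0937
Δλ = 0.2273 pm

Initial wavelength:
λ = λ' - Δλ
λ = 15.2273 - 0.2273
λ = 15.0000 pm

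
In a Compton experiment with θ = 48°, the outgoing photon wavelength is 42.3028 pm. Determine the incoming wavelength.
41.5000 pm

From λ' = λ + Δλ, we have λ = λ' - Δλ

First calculate the Compton shift:
Δλ = λ_C(1 - cos θ)
Δλ = 2.4263 × (1 - cos(48°))
Δλ = 2.4263 × 0.3309
Δλ = 0.8028 pm

Initial wavelength:
λ = λ' - Δλ
λ = 42.3028 - 0.8028
λ = 41.5000 pm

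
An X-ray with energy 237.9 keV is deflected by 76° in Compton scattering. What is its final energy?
175.8406 keV

First convert energy to wavelength:
λ = hc/E, with hc ≈ 1239.842 keV·pm (i.e. 1239.842 eV·nm)

For E = 237.9 keV = 237900 eV:
λ = 1239.842 keV·pm / 237.9 keV
λ = 5.2116 pm

Calculate the Compton shift:
Δλ = λ_C(1 - cos(76°)) = 2.4263 × 0.7581
Δλ = 1.8393 pm

Final wavelength:
λ' = 5.2116 + 1.8393 = 7.0509 pm

Final energy:
E' = hc/λ' = 1239.842 / 7.0509 = 175.8406 keV

(Intermediate values are shown rounded; full precision is carried through to the final answer.)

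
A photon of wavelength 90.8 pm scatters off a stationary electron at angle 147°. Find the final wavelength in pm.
95.2612 pm

Using the Compton scattering formula:
λ' = λ + Δλ = λ + λ_C(1 - cos θ)

Given:
- Initial wavelength λ = 90.8 pm
- Scattering angle θ = 147°
- Compton wavelength λ_C ≈ 2.4263 pm

Calculate the shift:
Δλ = 2.4263 × (1 - cos(147°))
Δλ = 2.4263 × 1.8387
Δλ = 4.4612 pm

Final wavelength:
λ' = 90.8 + 4.4612 = 95.2612 pm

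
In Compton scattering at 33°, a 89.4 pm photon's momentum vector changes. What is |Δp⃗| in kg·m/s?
4.2010e-24 kg·m/s

Photon momentum magnitude is p = h/λ.

Initial momentum:
p₀ = h/λ = 6.6261e-34/8.9400e-11 = 7.4117e-24 kg·m/s

After scattering:
λ' = λ + Δλ = 89.4 + 0.3914 = 89.7914 pm
p' = h/λ' = 6.6261e-34/8.9791e-11 = 7.3794e-24 kg·m/s

Momentum is a vector; the scattered photon's direction makes angle θ = 33° with the incident direction. The magnitude of the vector change Δp⃗ = p⃗₀ − p⃗' is found from the law of cosines:
|Δp⃗|² = p₀² + p'² − 2p₀p'cos θ
|Δp⃗|² = (7.4117e-24)² + (7.3794e-24)² − 2·7.4117e-24·7.3794e-24·cos(33°)
|Δp⃗| = 4.2010e-24 kg·m/s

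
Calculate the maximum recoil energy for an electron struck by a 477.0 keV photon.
310.6200 keV

Maximum energy transfer occurs at θ = 180° (backscattering).

Initial photon: E₀ = 477.0 keV → λ₀ = 2.5992 pm

Maximum Compton shift (at 180°):
Δλ_max = 2λ_C = 2 × 2.4263 = 4.8526 pm

Final wavelength:
λ' = 2.5992 + 4.8526 = 7.4519 pm

Minimum photon energy (maximum energy to electron):
E'_min = hc/λ' = 166.3800 keV

Maximum electron kinetic energy:
K_max = E₀ - E'_min = 477.0000 - 166.3800 = 310.6200 keV

(Intermediate values are shown rounded; full precision is carried through to the final answer.)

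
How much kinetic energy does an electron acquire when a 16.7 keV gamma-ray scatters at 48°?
0.1786 keV

By energy conservation: K_e = E_initial - E_final

First find the scattered photon energy:
Initial wavelength: λ = hc/E = 74.2420 pm
Compton shift: Δλ = λ_C(1 - cos(48°)) = 0.8028 pm
Final wavelength: λ' = 74.2420 + 0.8028 = 75.0448 pm
Final photon energy: E' = hc/λ' = 16.5214 keV

Electron kinetic energy:
K_e = E - E' = 16.7000 - 16.5214 = 0.1786 keV

(Intermediate values are shown rounded; full precision is carried through to the final answer.)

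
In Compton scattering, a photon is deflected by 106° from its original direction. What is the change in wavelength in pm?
3.0951 pm

Using the Compton scattering formula:
Δλ = λ_C(1 - cos θ)

where λ_C = h/(m_e·c) ≈ 2.4263 pm is the Compton wavelength of an electron.

For θ = 106°:
cos(106°) = -0.2756
1 - cos(106°) = 1.2756

Δλ = 2.4263 × 1.2756
Δλ = 3.0951 pm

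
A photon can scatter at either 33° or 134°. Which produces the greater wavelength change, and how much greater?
134° produces the larger shift by a factor of 10.504

Calculate both shifts using Δλ = λ_C(1 - cos θ):

For θ₁ = 33°:
Δλ₁ = 2.4263 × (1 - cos(33°))
Δλ₁ = 2.4263 × 0.1613
Δλ₁ = 0.3914 pm

For θ₂ = 134°:
Δλ₂ = 2.4263 × (1 - cos(134°))
Δλ₂ = 2.4263 × 1.6947
Δλ₂ = 4.1118 pm

The 134° angle produces the larger shift.
Ratio: 4.1118/0.3914 = 10.504

(Intermediate values are shown rounded; full precision is carried through to the final answer.)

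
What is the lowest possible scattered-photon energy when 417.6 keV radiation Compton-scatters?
158.5153 keV (at θ = 180°)

The scattered photon has minimum energy when its wavelength is maximum, i.e., when the Compton shift Δλ = λ_C(1 − cos θ) is maximum. This occurs at θ = 180° (backscattering), giving Δλ_max = 2λ_C = 4.8526 pm.

Initial wavelength: λ₀ = hc/E₀ = 2.9690 pm
Maximum final wavelength: λ'_max = λ₀ + 2λ_C = 2.9690 + 4.8526 = 7.8216 pm
Minimum final energy: E'_min = hc/λ'_max = 158.5153 keV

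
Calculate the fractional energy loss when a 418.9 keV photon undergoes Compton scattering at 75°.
0.3780 (or 37.80%)

Calculate initial and final photon energies:

Initial: E₀ = 418.9 keV → λ₀ = 2.9598 pm
Compton shift: Δλ = 1.7983 pm
Final wavelength: λ' = 4.7581 pm
Final energy: E' = 260.5755 keV

Fractional energy loss:
(E₀ - E')/E₀ = (418.9000 - 260.5755)/418.9000
= 158.3245/418.9000
= 0.3780
= 37.80%

(Intermediate values are shown rounded; full precision is carried through to the final answer.)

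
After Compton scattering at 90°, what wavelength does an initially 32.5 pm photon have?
34.9263 pm

Using the Compton formula: λ' = λ + λ_C(1 − cos θ)

For θ = 90°, cos θ = 0 (exact) = 0.0000, so:
1 − cos 90° = 1 − (0) = 1.0000

Δλ = λ_C × 1.0000 = 2.4263 × 1.0000 = 2.4263 pm

λ' = 32.5 + 2.4263 = 34.9263 pm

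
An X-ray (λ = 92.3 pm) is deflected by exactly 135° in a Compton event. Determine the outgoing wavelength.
96.4420 pm

Using the Compton formula: λ' = λ + λ_C(1 − cos θ)

For θ = 135°, cos θ = -√2/2 (exact) ≈ -0.7071, so:
1 − cos 135° = 1 − (-√2/2) ≈ 1.7071

Δλ = λ_C × 1.7071 = 2.4263 × 1.7071 = 4.1420 pm

λ' = 92.3 + 4.1420 = 96.4420 pm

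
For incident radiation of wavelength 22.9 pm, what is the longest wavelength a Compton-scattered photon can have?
27.7526 pm (at θ = 180°)

The Compton shift is Δλ = λ_C(1 − cos θ).

Since cos θ ranges from −1 to 1, the factor (1 − cos θ) ranges from 0 to 2; the maximum shift occurs at θ = 180° (backscattering):
Δλ_max = 2λ_C = 2 × 2.4263 pm = 4.8526 pm

Maximum scattered wavelength:
λ'_max = λ₀ + Δλ_max = 22.9 + 4.8526 = 27.7526 pm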